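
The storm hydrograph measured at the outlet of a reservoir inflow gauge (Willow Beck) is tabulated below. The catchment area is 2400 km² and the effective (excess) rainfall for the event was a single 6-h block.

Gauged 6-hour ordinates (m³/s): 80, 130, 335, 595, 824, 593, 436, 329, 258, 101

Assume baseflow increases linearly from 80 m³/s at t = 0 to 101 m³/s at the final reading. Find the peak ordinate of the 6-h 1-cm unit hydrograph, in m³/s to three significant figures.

Direct runoff: 0.00, 47.67, 250.33, 508.00, 734.67, 501.33, 342.00, 232.67, 159.33, 0.00 m³/s; ΣQ_DR = 2776 m³/s, peak = 734.67 m³/s.
Runoff depth d = ΣQ_DR·Δt / A = 2776 × 21600 / (2400 km²) = 24.98 mm.
The 1-cm UH is the DRH scaled by (10 mm)/d, so U_p = 734.67 × 10/24.98 = 294 m³/s.

U_p ≈ 294 m³/s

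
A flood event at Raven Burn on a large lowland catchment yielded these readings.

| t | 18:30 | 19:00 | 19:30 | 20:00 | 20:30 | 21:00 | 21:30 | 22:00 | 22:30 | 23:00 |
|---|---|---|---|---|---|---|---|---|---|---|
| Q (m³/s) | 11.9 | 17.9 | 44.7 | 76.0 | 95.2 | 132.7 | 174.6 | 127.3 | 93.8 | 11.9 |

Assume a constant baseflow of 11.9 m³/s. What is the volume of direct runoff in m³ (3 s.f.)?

Direct-runoff ordinates (Q − Q_b): 0.0, 6.0, 32.8, 64.1, 83.3, 120.8, 162.7, 115.4, 81.9, 0.0 m³/s.
ΣQ_DR = 667.0 m³/s.
With Δt = 0.5 h = 1800 s, V = ΣQ_DR · Δt = 667.0 × 1800 = 1.20 × 10^6 m³.

V ≈ 1.20 × 10^6 m³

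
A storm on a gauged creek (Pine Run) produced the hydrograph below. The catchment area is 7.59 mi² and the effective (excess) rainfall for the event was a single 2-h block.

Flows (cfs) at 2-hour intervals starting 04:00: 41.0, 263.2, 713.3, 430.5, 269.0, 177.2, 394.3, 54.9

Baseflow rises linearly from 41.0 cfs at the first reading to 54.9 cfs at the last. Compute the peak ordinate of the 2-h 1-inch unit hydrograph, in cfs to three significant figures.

Direct runoff: 0.00, 220.21, 668.33, 383.54, 220.06, 126.27, 341.39, 0.00 cfs; ΣQ_DR = 1960 cfs, peak = 668.33 cfs.
Runoff depth d = ΣQ_DR·Δt / A = 1960 × 7200 / (7.59 mi²) = 0.8002 in.
The 1-inch UH is the DRH scaled by (1 in)/d, so U_p = 668.33 × 1/0.8002 = 835 cfs.

U_p ≈ 835 cfs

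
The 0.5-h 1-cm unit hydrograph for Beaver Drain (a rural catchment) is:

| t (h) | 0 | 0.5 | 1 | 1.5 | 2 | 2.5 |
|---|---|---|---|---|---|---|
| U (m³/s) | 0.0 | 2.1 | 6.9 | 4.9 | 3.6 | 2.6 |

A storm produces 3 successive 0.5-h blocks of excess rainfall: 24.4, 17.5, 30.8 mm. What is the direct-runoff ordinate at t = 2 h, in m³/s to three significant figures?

Q ≈ 38.6 m³/s

By discrete convolution, Q_j = Σ (P_i / 10 mm) · U_{j−i}.
At t = 2 h (j=4): Q = (24.4/10)·3.6 + (17.5/10)·4.9 + (30.8/10)·6.9 = 38.6 m³/s.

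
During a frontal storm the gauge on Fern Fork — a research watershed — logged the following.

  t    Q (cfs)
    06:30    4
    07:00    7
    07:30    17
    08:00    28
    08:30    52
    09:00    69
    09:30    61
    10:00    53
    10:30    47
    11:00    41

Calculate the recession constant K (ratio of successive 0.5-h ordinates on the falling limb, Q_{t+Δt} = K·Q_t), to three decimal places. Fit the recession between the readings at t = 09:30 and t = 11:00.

K ≈ 0.876

Using the recession-limb readings at t = 09:30 and t = 11:00: Q falls from 61 to 41 cfs over 3 intervals.
K = (Q₂/Q₁)^(1/3) = (41/61)^(1/3) = 0.876.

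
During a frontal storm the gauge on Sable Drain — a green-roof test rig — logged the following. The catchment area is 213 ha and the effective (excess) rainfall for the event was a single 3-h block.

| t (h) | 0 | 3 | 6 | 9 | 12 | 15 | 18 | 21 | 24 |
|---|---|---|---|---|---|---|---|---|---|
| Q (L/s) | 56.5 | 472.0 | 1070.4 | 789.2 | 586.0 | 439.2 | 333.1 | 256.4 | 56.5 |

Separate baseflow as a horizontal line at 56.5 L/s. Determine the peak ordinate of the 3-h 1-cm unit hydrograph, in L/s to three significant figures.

Direct runoff: 0.0, 415.5, 1013.9, 732.7, 529.5, 382.7, 276.6, 199.9, 0.0 L/s; ΣQ_DR = 3551 L/s, peak = 1013.9 L/s.
Runoff depth d = ΣQ_DR·Δt / A = 3551 × 10800 / (213 ha) = 18.00 mm.
The 1-cm UH is the DRH scaled by (10 mm)/d, so U_p = 1013.9 × 10/18.00 = 563 L/s.

U_p ≈ 563 L/s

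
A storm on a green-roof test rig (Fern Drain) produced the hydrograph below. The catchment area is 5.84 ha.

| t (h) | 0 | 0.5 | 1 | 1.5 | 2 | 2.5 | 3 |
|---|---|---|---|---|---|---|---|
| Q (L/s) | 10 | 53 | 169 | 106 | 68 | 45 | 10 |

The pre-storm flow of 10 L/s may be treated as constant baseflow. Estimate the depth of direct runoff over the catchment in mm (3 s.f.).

d ≈ 12.1 mm

Direct runoff: 0.0, 43.0, 159.0, 96.0, 58.0, 35.0, 0.0 L/s; ΣQ_DR = 391.0 L/s.
V = ΣQ_DR · Δt = 391.0 × 1800 s = 7.038 × 10^5 L.
Over A = 5.84 ha, depth = V / A = 12.1 mm.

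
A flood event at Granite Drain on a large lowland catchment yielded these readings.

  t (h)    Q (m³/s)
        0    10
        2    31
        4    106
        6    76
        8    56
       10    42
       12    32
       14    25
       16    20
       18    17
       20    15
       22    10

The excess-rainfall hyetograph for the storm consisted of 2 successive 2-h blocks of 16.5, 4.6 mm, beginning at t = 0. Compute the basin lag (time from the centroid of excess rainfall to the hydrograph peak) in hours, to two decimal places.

t_L ≈ 2.56 h

Centroid of excess rainfall: t_c = Σ P_i·t̄_i / ΣP_i = 1.4360 h (block centres at 1, 3 h).
Hydrograph peak occurs at t = 4 h, so basin lag t_L = 4 − 1.4360 = 2.56 h.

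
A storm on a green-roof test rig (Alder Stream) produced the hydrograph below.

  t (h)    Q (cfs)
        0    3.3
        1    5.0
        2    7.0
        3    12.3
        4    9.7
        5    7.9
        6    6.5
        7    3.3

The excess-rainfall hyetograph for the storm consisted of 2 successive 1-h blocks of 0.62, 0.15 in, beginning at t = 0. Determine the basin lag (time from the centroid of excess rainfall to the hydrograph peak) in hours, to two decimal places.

t_L ≈ 2.31 h

Centroid of excess rainfall: t_c = Σ P_i·t̄_i / ΣP_i = 0.6948 h (block centres at 0.5, 1.5 h).
Hydrograph peak occurs at t = 3 h, so basin lag t_L = 3 − 0.6948 = 2.31 h.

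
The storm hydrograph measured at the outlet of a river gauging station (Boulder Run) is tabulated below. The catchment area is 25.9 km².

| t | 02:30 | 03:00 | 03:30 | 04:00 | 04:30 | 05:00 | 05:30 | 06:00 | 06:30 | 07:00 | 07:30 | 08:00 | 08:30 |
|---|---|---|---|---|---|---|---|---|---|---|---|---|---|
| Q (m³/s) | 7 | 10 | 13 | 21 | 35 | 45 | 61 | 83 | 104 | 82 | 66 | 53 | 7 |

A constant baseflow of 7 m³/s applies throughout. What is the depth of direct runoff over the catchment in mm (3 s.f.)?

Direct runoff: 0.0, 3.0, 6.0, 14.0, 28.0, 38.0, 54.0, 76.0, 97.0, 75.0, 59.0, 46.0, 0.0 m³/s; ΣQ_DR = 496.0 m³/s.
V = ΣQ_DR · Δt = 496.0 × 1800 s = 8.928 × 10^5 m³.
Over A = 25.9 km², depth = V / A = 34.5 mm.

d ≈ 34.5 mm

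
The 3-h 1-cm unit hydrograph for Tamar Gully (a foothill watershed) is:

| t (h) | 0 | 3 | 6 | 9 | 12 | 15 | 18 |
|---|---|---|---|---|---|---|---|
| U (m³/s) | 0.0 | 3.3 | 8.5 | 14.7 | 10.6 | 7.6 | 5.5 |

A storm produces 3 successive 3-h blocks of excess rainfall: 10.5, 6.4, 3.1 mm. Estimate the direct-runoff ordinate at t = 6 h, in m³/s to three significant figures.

By discrete convolution, Q_j = Σ (P_i / 10 mm) · U_{j−i}.
At t = 6 h (j=2): Q = (10.5/10)·8.5 + (6.4/10)·3.3 + (3.1/10)·0.0 = 11.0 m³/s.

Q ≈ 11.0 m³/s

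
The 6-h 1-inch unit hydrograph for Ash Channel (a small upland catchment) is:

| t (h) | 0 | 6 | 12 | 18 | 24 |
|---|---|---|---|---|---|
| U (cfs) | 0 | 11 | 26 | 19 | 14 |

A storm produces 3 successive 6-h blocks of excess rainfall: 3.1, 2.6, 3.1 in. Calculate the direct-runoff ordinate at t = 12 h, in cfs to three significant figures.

By discrete convolution, Q_j = Σ (P_i / 1 in) · U_{j−i}.
At t = 12 h (j=2): Q = (3.1/1)·26 + (2.6/1)·11 + (3.1/1)·0 = 109 cfs.

Q ≈ 109 cfs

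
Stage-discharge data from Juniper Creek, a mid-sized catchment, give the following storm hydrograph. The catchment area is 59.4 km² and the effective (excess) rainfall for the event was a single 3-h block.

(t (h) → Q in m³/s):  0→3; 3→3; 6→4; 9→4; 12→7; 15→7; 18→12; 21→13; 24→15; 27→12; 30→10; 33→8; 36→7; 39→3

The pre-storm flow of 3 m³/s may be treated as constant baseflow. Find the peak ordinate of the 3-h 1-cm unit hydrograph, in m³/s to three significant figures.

Direct runoff: 0.0, 0.0, 1.0, 1.0, 4.0, 4.0, 9.0, 10.0, 12.0, 9.0, 7.0, 5.0, 4.0, 0.0 m³/s; ΣQ_DR = 66.00 m³/s, peak = 12.0 m³/s.
Runoff depth d = ΣQ_DR·Δt / A = 66.00 × 10800 / (59.4 km²) = 12.00 mm.
The 1-cm UH is the DRH scaled by (10 mm)/d, so U_p = 12.0 × 10/12.00 = 10.0 m³/s.

U_p ≈ 10.0 m³/s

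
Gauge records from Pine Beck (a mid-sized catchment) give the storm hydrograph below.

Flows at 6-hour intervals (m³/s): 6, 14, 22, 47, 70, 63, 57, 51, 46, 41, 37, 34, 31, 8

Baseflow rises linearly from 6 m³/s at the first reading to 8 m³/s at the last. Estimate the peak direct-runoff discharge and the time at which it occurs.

Subtracting baseflow gives direct-runoff ordinates: 0.00, 7.85, 15.69, 40.54, 63.38, 56.23, 50.08, 43.92, 38.77, 33.62, 29.46, 26.31, 23.15, 0.00 m³/s.
The maximum is 63.38 m³/s, occurring at the reading for t = 24 h.

Q_p = 63.38 m³/s at t = 24 h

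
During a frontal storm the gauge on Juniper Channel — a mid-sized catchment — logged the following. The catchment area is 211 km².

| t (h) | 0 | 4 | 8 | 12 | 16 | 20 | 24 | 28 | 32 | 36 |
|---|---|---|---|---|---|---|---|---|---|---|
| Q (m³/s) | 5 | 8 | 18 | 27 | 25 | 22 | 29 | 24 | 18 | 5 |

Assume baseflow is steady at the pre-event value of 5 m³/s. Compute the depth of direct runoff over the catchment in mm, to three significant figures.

d ≈ 8.94 mm

Direct runoff: 0.0, 3.0, 13.0, 22.0, 20.0, 17.0, 24.0, 19.0, 13.0, 0.0 m³/s; ΣQ_DR = 131.0 m³/s.
V = ΣQ_DR · Δt = 131.0 × 14400 s = 1.886 × 10^6 m³.
Over A = 211 km², depth = V / A = 8.94 mm.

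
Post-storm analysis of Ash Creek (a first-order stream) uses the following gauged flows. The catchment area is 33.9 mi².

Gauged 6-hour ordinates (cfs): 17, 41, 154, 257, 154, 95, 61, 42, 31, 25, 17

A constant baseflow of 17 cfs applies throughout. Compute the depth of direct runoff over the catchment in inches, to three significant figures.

d ≈ 0.194 in

Direct runoff: 0.0, 24.0, 137.0, 240.0, 137.0, 78.0, 44.0, 25.0, 14.0, 8.0, 0.0 cfs; ΣQ_DR = 707.0 cfs.
V = ΣQ_DR · Δt = 707.0 × 21600 s = 1.527 × 10^7 ft³.
Over A = 33.9 mi², depth = V / A = 0.194 in.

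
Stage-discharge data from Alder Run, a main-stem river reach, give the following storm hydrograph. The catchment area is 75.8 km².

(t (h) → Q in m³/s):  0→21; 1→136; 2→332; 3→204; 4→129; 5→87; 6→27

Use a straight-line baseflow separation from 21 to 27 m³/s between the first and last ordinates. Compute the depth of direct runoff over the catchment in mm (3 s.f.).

d ≈ 36.5 mm

Direct runoff: 0.00, 114.00, 309.00, 180.00, 104.00, 61.00, 0.00 m³/s; ΣQ_DR = 768.0 m³/s.
V = ΣQ_DR · Δt = 768.0 × 3600 s = 2.765 × 10^6 m³.
Over A = 75.8 km², depth = V / A = 36.5 mm.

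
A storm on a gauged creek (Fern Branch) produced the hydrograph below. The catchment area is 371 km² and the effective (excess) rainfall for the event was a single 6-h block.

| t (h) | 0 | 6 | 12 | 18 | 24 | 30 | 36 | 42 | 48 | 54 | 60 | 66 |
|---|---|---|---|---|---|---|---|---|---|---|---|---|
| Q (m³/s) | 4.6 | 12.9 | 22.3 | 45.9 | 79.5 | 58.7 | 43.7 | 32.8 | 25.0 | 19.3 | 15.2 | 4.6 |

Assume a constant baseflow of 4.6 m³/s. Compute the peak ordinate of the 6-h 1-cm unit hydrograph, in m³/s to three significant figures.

U_p ≈ 41.6 m³/s

Direct runoff: 0.0, 8.3, 17.7, 41.3, 74.9, 54.1, 39.1, 28.2, 20.4, 14.7, 10.6, 0.0 m³/s; ΣQ_DR = 309.3 m³/s, peak = 74.9 m³/s.
Runoff depth d = ΣQ_DR·Δt / A = 309.3 × 21600 / (371 km²) = 18.01 mm.
The 1-cm UH is the DRH scaled by (10 mm)/d, so U_p = 74.9 × 10/18.01 = 41.6 m³/s.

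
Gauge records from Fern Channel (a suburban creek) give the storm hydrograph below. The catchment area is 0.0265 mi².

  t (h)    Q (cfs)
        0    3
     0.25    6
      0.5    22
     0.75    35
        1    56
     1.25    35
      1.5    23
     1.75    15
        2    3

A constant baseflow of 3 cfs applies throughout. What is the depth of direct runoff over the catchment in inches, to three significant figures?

d ≈ 2.50 in

Direct runoff: 0.0, 3.0, 19.0, 32.0, 53.0, 32.0, 20.0, 12.0, 0.0 cfs; ΣQ_DR = 171.0 cfs.
V = ΣQ_DR · Δt = 171.0 × 900 s = 1.539 × 10^5 ft³.
Over A = 0.0265 mi², depth = V / A = 2.50 in.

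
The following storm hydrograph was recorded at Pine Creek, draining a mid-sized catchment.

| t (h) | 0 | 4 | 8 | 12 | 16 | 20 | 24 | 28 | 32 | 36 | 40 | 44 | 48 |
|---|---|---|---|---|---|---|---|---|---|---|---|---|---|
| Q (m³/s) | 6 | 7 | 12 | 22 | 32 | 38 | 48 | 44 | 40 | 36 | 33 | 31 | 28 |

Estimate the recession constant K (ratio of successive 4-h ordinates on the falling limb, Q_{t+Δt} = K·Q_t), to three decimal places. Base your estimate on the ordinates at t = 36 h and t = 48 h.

K ≈ 0.920

Using the recession-limb readings at t = 36 h and t = 48 h: Q falls from 36 to 28 m³/s over 3 intervals.
K = (Q₂/Q₁)^(1/3) = (28/36)^(1/3) = 0.920.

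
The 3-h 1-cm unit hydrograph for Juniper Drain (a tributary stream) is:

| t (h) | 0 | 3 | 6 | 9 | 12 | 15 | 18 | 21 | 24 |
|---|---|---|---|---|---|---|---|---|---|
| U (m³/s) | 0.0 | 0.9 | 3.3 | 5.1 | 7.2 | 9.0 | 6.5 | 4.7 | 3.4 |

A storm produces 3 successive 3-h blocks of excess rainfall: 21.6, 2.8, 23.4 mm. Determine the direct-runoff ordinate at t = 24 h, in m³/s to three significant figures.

By discrete convolution, Q_j = Σ (P_i / 10 mm) · U_{j−i}.
At t = 24 h (j=8): Q = (21.6/10)·3.4 + (2.8/10)·4.7 + (23.4/10)·6.5 = 23.9 m³/s.

Q ≈ 23.9 m³/s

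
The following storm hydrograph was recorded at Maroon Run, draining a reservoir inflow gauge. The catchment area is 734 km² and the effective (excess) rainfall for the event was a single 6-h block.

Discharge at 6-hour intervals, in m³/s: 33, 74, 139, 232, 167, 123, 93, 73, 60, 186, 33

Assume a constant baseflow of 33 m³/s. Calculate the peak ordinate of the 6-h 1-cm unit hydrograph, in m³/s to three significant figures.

U_p ≈ 79.6 m³/s

Direct runoff: 0.0, 41.0, 106.0, 199.0, 134.0, 90.0, 60.0, 40.0, 27.0, 153.0, 0.0 m³/s; ΣQ_DR = 850.0 m³/s, peak = 199.0 m³/s.
Runoff depth d = ΣQ_DR·Δt / A = 850.0 × 21600 / (734 km²) = 25.01 mm.
The 1-cm UH is the DRH scaled by (10 mm)/d, so U_p = 199.0 × 10/25.01 = 79.6 m³/s.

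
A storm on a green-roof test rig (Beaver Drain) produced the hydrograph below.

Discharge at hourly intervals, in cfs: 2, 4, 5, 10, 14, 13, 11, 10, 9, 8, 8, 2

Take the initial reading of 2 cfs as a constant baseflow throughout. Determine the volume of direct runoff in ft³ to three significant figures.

V ≈ 2.59 × 10^5 ft³

Direct-runoff ordinates (Q − Q_b): 0.0, 2.0, 3.0, 8.0, 12.0, 11.0, 9.0, 8.0, 7.0, 6.0, 6.0, 0.0 cfs.
ΣQ_DR = 72.00 cfs.
With Δt = 1 h = 3600 s, V = ΣQ_DR · Δt = 72.00 × 3600 = 2.59 × 10^5 ft³.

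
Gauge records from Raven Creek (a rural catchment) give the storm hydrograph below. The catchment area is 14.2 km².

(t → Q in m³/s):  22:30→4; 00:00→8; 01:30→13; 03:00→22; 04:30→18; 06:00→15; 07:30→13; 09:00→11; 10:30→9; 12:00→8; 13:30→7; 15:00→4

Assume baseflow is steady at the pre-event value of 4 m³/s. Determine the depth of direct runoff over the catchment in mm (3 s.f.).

d ≈ 31.9 mm

Direct runoff: 0.0, 4.0, 9.0, 18.0, 14.0, 11.0, 9.0, 7.0, 5.0, 4.0, 3.0, 0.0 m³/s; ΣQ_DR = 84.00 m³/s.
V = ΣQ_DR · Δt = 84.00 × 5400 s = 4.536 × 10^5 m³.
Over A = 14.2 km², depth = V / A = 31.9 mm.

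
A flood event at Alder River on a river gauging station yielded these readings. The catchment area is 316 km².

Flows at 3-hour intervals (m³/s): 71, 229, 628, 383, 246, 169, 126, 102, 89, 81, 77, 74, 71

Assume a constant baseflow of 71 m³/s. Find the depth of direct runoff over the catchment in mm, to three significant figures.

d ≈ 48.6 mm

Direct runoff: 0.0, 158.0, 557.0, 312.0, 175.0, 98.0, 55.0, 31.0, 18.0, 10.0, 6.0, 3.0, 0.0 m³/s; ΣQ_DR = 1423 m³/s.
V = ΣQ_DR · Δt = 1423 × 10800 s = 1.537 × 10^7 m³.
Over A = 316 km², depth = V / A = 48.6 mm.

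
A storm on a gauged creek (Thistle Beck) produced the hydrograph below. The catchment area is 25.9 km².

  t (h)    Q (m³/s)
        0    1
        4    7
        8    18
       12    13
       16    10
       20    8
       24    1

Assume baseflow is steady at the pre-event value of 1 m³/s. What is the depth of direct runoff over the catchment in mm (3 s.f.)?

Direct runoff: 0.0, 6.0, 17.0, 12.0, 9.0, 7.0, 0.0 m³/s; ΣQ_DR = 51.00 m³/s.
V = ΣQ_DR · Δt = 51.00 × 14400 s = 7.344 × 10^5 m³.
Over A = 25.9 km², depth = V / A = 28.4 mm.

d ≈ 28.4 mm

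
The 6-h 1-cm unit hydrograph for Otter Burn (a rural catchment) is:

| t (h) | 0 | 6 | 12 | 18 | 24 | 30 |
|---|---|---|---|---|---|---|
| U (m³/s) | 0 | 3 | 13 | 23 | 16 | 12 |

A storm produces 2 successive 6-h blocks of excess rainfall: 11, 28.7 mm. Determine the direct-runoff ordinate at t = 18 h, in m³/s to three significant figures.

Q ≈ 62.6 m³/s

By discrete convolution, Q_j = Σ (P_i / 10 mm) · U_{j−i}.
At t = 18 h (j=3): Q = (11/10)·23 + (28.7/10)·13 = 62.6 m³/s.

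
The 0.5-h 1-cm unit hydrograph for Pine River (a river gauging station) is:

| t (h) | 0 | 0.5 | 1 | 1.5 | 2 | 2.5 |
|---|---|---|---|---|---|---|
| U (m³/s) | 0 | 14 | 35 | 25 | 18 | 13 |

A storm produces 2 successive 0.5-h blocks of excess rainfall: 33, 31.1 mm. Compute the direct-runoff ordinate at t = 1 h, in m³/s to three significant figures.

Q ≈ 159 m³/s

By discrete convolution, Q_j = Σ (P_i / 10 mm) · U_{j−i}.
At t = 1 h (j=2): Q = (33/10)·35 + (31.1/10)·14 = 159 m³/s.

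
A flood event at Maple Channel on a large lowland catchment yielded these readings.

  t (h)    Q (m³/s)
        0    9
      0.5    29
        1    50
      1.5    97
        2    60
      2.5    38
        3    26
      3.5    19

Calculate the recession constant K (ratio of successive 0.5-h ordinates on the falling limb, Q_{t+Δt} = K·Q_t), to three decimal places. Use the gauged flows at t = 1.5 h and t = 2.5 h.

K ≈ 0.626

Using the recession-limb readings at t = 1.5 h and t = 2.5 h: Q falls from 97 to 38 m³/s over 2 intervals.
K = (Q₂/Q₁)^(1/2) = (38/97)^(1/2) = 0.626.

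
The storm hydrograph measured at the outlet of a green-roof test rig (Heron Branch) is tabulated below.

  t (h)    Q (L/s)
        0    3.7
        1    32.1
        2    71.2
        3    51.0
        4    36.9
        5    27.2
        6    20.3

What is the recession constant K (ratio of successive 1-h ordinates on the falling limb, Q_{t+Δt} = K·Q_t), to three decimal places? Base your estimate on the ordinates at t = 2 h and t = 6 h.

Using the recession-limb readings at t = 2 h and t = 6 h: Q falls from 71.2 to 20.3 L/s over 4 intervals.
K = (Q₂/Q₁)^(1/4) = (20.3/71.2)^(1/4) = 0.731.

K ≈ 0.731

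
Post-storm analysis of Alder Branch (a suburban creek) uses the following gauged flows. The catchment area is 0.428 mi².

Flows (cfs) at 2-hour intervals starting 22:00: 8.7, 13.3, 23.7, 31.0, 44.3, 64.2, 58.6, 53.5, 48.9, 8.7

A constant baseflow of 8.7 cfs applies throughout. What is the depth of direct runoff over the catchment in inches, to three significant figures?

Direct runoff: 0.0, 4.6, 15.0, 22.3, 35.6, 55.5, 49.9, 44.8, 40.2, 0.0 cfs; ΣQ_DR = 267.9 cfs.
V = ΣQ_DR · Δt = 267.9 × 7200 s = 1.929 × 10^6 ft³.
Over A = 0.428 mi², depth = V / A = 1.94 in.

d ≈ 1.94 in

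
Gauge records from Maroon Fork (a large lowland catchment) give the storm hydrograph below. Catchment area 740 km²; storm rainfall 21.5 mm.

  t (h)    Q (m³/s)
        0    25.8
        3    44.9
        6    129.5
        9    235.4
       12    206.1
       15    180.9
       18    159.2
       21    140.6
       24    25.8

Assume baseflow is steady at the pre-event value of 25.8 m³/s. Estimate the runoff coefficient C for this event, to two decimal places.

C ≈ 0.62

ΣQ_DR = 916.0 m³/s; V = ΣQ_DR·Δt = 9.893 × 10^6 m³.
Runoff depth d = V / A = 13.37 mm.
C = d / P = 13.37 / 21.5 = 0.62.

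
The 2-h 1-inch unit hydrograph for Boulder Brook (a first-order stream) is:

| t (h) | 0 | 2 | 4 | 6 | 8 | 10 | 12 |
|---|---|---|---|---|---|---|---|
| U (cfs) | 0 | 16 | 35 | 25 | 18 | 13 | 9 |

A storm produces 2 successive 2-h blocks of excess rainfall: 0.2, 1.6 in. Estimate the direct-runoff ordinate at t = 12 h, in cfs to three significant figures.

By discrete convolution, Q_j = Σ (P_i / 1 in) · U_{j−i}.
At t = 12 h (j=6): Q = (0.2/1)·9 + (1.6/1)·13 = 22.6 cfs.

Q ≈ 22.6 cfs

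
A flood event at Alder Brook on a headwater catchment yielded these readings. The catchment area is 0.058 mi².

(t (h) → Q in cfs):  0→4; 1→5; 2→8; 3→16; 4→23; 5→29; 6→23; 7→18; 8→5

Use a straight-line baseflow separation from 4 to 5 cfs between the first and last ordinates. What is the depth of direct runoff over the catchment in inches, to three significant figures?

Direct runoff: 0.00, 0.88, 3.75, 11.62, 18.50, 24.38, 18.25, 13.12, 0.00 cfs; ΣQ_DR = 90.50 cfs.
V = ΣQ_DR · Δt = 90.50 × 3600 s = 3.258 × 10^5 ft³.
Over A = 0.058 mi², depth = V / A = 2.42 in.

d ≈ 2.42 in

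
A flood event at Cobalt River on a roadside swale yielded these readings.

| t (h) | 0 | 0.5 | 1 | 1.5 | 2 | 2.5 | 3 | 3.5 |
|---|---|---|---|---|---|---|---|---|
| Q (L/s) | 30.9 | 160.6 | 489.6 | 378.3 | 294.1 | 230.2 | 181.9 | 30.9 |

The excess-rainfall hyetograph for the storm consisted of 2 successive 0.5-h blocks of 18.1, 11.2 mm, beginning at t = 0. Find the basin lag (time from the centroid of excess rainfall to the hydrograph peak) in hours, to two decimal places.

t_L ≈ 0.56 h

Centroid of excess rainfall: t_c = Σ P_i·t̄_i / ΣP_i = 0.4411 h (block centres at 0.25, 0.75 h).
Hydrograph peak occurs at t = 1 h, so basin lag t_L = 1 − 0.4411 = 0.56 h.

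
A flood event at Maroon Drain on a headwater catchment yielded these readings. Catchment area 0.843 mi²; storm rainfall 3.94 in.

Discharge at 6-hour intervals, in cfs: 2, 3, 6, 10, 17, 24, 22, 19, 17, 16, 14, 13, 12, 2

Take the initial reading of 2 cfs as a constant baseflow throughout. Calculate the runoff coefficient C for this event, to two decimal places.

ΣQ_DR = 149.0 cfs; V = ΣQ_DR·Δt = 3.218 × 10^6 ft³.
Runoff depth d = V / A = 1.643 in.
C = d / P = 1.643 / 3.94 = 0.42.

C ≈ 0.42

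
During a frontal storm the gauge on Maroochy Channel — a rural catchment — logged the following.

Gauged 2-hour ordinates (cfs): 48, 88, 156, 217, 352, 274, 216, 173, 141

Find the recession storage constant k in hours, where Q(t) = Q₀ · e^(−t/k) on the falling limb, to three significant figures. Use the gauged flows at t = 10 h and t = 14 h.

On the falling limb, Q drops from 274 to 173 cfs between t = 10 h and t = 14 h (Δt = 4 h).
k = −Δt / ln(Q₂/Q₁) = −4 / ln(173/274) = 8.70 h.

k ≈ 8.70 h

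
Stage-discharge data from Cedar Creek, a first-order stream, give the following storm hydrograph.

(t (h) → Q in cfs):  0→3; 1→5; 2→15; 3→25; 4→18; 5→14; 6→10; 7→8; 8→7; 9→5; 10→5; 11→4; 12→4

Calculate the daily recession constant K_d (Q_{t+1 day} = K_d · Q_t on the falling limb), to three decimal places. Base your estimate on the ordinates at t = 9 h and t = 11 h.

Between t = 9 h and t = 11 h the flow falls from 5 to 4 cfs over 2×1 h = 2 h.
Per-interval ratio K = (4/5)^(1/2) = 0.8944; K_d = K^(24/1) = 0.069.

K_d ≈ 0.069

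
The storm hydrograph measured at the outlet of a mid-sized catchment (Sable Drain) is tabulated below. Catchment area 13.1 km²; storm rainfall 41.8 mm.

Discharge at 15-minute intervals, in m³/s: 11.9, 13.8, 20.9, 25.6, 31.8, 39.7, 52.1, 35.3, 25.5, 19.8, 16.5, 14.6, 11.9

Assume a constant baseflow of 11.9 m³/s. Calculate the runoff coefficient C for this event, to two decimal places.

ΣQ_DR = 164.7 m³/s; V = ΣQ_DR·Δt = 1.482 × 10^5 m³.
Runoff depth d = V / A = 11.32 mm.
C = d / P = 11.32 / 41.8 = 0.27.

C ≈ 0.27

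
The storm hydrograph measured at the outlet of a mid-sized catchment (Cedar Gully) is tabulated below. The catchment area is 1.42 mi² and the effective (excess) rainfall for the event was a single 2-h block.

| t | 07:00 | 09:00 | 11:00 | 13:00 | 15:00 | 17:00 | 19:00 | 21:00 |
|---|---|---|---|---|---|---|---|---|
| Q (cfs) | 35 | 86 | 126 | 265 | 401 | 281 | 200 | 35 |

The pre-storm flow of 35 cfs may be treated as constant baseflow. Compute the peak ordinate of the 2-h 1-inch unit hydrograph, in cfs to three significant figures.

U_p ≈ 146 cfs

Direct runoff: 0.0, 51.0, 91.0, 230.0, 366.0, 246.0, 165.0, 0.0 cfs; ΣQ_DR = 1149 cfs, peak = 366.0 cfs.
Runoff depth d = ΣQ_DR·Δt / A = 1149 × 7200 / (1.42 mi²) = 2.508 in.
The 1-inch UH is the DRH scaled by (1 in)/d, so U_p = 366.0 × 1/2.508 = 146 cfs.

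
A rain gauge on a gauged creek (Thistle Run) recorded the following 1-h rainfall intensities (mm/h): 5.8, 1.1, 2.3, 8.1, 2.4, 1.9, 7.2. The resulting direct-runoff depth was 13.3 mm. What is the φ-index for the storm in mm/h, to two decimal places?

Only the 3 blocks with intensity above φ contribute runoff: 5.8, 8.1, 7.2 mm/h.
Σ(I−φ)·Δt = d  ⇒  (5.8+8.1+7.2 − 3φ)·1 = 13.3
φ = (21.10 − 13.3/1) / 3 = 2.60 mm/h.

φ ≈ 2.60 mm/h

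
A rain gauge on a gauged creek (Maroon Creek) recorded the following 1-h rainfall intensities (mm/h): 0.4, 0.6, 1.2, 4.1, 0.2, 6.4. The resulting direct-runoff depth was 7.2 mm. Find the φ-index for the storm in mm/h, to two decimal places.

Only the 2 blocks with intensity above φ contribute runoff: 4.1, 6.4 mm/h.
Σ(I−φ)·Δt = d  ⇒  (4.1+6.4 − 2φ)·1 = 7.2
φ = (10.50 − 7.2/1) / 2 = 1.65 mm/h.

φ ≈ 1.65 mm/h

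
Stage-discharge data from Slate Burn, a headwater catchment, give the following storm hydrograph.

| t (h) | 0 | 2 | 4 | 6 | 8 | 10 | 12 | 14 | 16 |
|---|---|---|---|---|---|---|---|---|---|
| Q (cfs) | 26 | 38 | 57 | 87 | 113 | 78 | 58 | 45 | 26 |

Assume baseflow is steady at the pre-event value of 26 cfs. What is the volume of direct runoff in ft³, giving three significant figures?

Direct-runoff ordinates (Q − Q_b): 0.0, 12.0, 31.0, 61.0, 87.0, 52.0, 32.0, 19.0, 0.0 cfs.
ΣQ_DR = 294.0 cfs.
With Δt = 2 h = 7200 s, V = ΣQ_DR · Δt = 294.0 × 7200 = 2.12 × 10^6 ft³.

V ≈ 2.12 × 10^6 ft³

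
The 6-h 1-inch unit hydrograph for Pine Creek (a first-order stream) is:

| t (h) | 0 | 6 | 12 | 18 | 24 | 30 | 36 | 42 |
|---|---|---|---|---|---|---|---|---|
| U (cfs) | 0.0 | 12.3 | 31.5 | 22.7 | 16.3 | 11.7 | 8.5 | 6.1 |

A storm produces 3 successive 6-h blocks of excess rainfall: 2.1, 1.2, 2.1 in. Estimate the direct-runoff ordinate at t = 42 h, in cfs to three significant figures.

Q ≈ 47.6 cfs

By discrete convolution, Q_j = Σ (P_i / 1 in) · U_{j−i}.
At t = 42 h (j=7): Q = (2.1/1)·6.1 + (1.2/1)·8.5 + (2.1/1)·11.7 = 47.6 cfs.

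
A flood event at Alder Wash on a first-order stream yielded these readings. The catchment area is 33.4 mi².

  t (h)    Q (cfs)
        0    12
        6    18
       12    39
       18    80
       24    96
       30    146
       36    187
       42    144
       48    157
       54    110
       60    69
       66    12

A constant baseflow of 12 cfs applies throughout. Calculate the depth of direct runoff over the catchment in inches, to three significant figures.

d ≈ 0.258 in

Direct runoff: 0.0, 6.0, 27.0, 68.0, 84.0, 134.0, 175.0, 132.0, 145.0, 98.0, 57.0, 0.0 cfs; ΣQ_DR = 926.0 cfs.
V = ΣQ_DR · Δt = 926.0 × 21600 s = 2.000 × 10^7 ft³.
Over A = 33.4 mi², depth = V / A = 0.258 in.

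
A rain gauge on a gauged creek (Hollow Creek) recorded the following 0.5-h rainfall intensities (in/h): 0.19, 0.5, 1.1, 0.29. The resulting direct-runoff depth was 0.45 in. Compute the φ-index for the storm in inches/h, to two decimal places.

φ ≈ 0.35 in/h

Only the 2 blocks with intensity above φ contribute runoff: 0.5, 1.1 in/h.
Σ(I−φ)·Δt = d  ⇒  (0.5+1.1 − 2φ)·0.5 = 0.45
φ = (1.600 − 0.45/0.5) / 2 = 0.35 in/h.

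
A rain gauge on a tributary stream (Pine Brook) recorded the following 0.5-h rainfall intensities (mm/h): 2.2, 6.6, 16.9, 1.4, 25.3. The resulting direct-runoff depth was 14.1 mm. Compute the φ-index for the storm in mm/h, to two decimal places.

Only the 2 blocks with intensity above φ contribute runoff: 16.9, 25.3 mm/h.
Σ(I−φ)·Δt = d  ⇒  (16.9+25.3 − 2φ)·0.5 = 14.1
φ = (42.20 − 14.1/0.5) / 2 = 7.00 mm/h.

φ ≈ 7.00 mm/h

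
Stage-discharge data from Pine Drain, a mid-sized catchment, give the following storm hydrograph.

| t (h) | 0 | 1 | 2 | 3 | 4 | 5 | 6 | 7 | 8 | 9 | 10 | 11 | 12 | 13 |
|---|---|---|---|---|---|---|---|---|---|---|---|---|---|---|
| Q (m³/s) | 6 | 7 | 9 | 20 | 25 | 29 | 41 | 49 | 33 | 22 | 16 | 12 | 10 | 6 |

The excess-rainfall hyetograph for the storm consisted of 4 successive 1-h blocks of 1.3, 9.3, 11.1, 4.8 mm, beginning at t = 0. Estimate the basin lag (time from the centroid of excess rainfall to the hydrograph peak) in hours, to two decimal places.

Centroid of excess rainfall: t_c = Σ P_i·t̄_i / ΣP_i = 2.2321 h (block centres at 0.5, 1.5, 2.5, 3.5 h).
Hydrograph peak occurs at t = 7 h, so basin lag t_L = 7 − 2.2321 = 4.77 h.

t_L ≈ 4.77 h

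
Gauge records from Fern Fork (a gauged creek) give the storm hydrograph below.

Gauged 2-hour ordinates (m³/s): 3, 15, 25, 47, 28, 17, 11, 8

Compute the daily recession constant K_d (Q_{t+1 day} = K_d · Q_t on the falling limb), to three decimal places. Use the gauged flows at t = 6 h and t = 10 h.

Between t = 6 h and t = 10 h the flow falls from 47 to 17 m³/s over 2×2 h = 4 h.
Per-interval ratio K = (17/47)^(1/2) = 0.6014; K_d = K^(24/2) = 0.002.

K_d ≈ 0.002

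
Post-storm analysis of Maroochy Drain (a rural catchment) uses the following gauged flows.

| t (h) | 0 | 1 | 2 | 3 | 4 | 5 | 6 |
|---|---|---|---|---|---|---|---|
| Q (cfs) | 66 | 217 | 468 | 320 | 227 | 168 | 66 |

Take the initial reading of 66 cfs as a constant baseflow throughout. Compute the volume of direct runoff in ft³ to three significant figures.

V ≈ 3.85 × 10^6 ft³

Direct-runoff ordinates (Q − Q_b): 0.0, 151.0, 402.0, 254.0, 161.0, 102.0, 0.0 cfs.
ΣQ_DR = 1070 cfs.
With Δt = 1 h = 3600 s, V = ΣQ_DR · Δt = 1070 × 3600 = 3.85 × 10^6 ft³.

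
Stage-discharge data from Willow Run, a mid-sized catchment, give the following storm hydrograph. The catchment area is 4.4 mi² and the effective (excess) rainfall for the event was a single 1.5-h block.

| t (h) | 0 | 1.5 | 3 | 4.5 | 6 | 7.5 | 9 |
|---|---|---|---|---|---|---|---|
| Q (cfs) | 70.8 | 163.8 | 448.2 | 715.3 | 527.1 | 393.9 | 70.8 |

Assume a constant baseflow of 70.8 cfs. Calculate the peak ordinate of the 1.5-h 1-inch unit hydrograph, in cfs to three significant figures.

Direct runoff: 0.0, 93.0, 377.4, 644.5, 456.3, 323.1, 0.0 cfs; ΣQ_DR = 1894 cfs, peak = 644.5 cfs.
Runoff depth d = ΣQ_DR·Δt / A = 1894 × 5400 / (4.4 mi²) = 1.001 in.
The 1-inch UH is the DRH scaled by (1 in)/d, so U_p = 644.5 × 1/1.001 = 644 cfs.

U_p ≈ 644 cfs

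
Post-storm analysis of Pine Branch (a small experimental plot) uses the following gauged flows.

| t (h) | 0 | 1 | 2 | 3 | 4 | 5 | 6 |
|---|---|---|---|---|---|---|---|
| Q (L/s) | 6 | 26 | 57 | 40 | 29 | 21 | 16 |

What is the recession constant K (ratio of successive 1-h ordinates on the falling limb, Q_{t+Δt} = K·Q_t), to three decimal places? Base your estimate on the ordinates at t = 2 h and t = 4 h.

Using the recession-limb readings at t = 2 h and t = 4 h: Q falls from 57 to 29 L/s over 2 intervals.
K = (Q₂/Q₁)^(1/2) = (29/57)^(1/2) = 0.713.

K ≈ 0.713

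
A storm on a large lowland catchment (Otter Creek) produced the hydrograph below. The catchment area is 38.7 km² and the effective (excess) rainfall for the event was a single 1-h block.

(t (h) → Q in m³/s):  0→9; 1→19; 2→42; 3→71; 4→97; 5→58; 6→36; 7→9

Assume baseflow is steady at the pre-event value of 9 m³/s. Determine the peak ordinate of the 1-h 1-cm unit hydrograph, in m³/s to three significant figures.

Direct runoff: 0.0, 10.0, 33.0, 62.0, 88.0, 49.0, 27.0, 0.0 m³/s; ΣQ_DR = 269.0 m³/s, peak = 88.0 m³/s.
Runoff depth d = ΣQ_DR·Δt / A = 269.0 × 3600 / (38.7 km²) = 25.02 mm.
The 1-cm UH is the DRH scaled by (10 mm)/d, so U_p = 88.0 × 10/25.02 = 35.2 m³/s.

U_p ≈ 35.2 m³/s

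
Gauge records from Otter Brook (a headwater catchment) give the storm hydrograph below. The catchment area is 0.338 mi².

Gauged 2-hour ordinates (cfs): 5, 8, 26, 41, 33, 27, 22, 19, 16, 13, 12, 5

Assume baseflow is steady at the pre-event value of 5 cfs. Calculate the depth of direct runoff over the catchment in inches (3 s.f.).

Direct runoff: 0.0, 3.0, 21.0, 36.0, 28.0, 22.0, 17.0, 14.0, 11.0, 8.0, 7.0, 0.0 cfs; ΣQ_DR = 167.0 cfs.
V = ΣQ_DR · Δt = 167.0 × 7200 s = 1.202 × 10^6 ft³.
Over A = 0.338 mi², depth = V / A = 1.53 in.

d ≈ 1.53 in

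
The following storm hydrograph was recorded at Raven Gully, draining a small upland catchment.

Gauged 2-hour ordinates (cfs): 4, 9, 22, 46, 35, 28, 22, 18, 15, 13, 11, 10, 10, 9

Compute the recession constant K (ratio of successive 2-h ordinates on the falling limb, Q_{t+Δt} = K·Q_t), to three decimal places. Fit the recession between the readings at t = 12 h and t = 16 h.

Using the recession-limb readings at t = 12 h and t = 16 h: Q falls from 22 to 15 cfs over 2 intervals.
K = (Q₂/Q₁)^(1/2) = (15/22)^(1/2) = 0.826.

K ≈ 0.826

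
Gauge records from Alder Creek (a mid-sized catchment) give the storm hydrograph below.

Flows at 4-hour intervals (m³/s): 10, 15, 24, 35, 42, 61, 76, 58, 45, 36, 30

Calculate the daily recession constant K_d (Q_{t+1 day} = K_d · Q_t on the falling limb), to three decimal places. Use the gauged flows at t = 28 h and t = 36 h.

K_d ≈ 0.239

Between t = 28 h and t = 36 h the flow falls from 58 to 36 m³/s over 2×4 h = 8 h.
Per-interval ratio K = (36/58)^(1/2) = 0.7878; K_d = K^(24/4) = 0.239.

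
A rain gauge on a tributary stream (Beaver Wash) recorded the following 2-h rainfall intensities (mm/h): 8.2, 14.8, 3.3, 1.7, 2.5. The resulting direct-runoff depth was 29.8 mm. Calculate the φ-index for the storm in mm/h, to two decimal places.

Only the 2 blocks with intensity above φ contribute runoff: 8.2, 14.8 mm/h.
Σ(I−φ)·Δt = d  ⇒  (8.2+14.8 − 2φ)·2 = 29.8
φ = (23.00 − 29.8/2) / 2 = 4.05 mm/h.

φ ≈ 4.05 mm/h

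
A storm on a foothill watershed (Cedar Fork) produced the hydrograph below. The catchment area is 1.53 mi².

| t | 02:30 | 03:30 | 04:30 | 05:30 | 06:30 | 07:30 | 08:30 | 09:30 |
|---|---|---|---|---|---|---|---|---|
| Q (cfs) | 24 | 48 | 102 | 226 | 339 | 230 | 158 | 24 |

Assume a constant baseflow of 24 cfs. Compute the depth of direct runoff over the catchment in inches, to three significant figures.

d ≈ 0.971 in

Direct runoff: 0.0, 24.0, 78.0, 202.0, 315.0, 206.0, 134.0, 0.0 cfs; ΣQ_DR = 959.0 cfs.
V = ΣQ_DR · Δt = 959.0 × 3600 s = 3.452 × 10^6 ft³.
Over A = 1.53 mi², depth = V / A = 0.971 in.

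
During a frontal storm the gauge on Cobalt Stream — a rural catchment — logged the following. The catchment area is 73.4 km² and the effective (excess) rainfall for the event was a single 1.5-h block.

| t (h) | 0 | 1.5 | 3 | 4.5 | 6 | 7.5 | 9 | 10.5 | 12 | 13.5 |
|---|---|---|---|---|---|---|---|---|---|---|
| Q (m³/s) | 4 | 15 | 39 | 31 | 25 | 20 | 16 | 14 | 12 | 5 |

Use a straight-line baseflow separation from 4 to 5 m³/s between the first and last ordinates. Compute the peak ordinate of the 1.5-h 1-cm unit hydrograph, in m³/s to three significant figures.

U_p ≈ 34.8 m³/s

Direct runoff: 0.00, 10.89, 34.78, 26.67, 20.56, 15.44, 11.33, 9.22, 7.11, 0.00 m³/s; ΣQ_DR = 136.0 m³/s, peak = 34.78 m³/s.
Runoff depth d = ΣQ_DR·Δt / A = 136.0 × 5400 / (73.4 km²) = 10.01 mm.
The 1-cm UH is the DRH scaled by (10 mm)/d, so U_p = 34.78 × 10/10.01 = 34.8 m³/s.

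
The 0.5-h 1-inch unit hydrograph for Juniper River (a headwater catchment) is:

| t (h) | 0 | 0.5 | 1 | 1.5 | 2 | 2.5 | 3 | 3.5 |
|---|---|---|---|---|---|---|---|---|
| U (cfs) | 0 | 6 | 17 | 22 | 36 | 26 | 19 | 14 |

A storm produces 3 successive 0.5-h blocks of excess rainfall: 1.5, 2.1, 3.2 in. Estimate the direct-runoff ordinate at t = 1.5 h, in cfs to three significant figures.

By discrete convolution, Q_j = Σ (P_i / 1 in) · U_{j−i}.
At t = 1.5 h (j=3): Q = (1.5/1)·22 + (2.1/1)·17 + (3.2/1)·6 = 87.9 cfs.

Q ≈ 87.9 cfs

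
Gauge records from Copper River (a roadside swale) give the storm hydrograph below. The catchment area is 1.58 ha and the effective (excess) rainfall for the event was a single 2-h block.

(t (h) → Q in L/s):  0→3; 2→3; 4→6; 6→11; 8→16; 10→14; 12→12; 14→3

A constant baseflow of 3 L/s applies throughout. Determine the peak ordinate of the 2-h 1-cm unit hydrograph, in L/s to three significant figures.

Direct runoff: 0.0, 0.0, 3.0, 8.0, 13.0, 11.0, 9.0, 0.0 L/s; ΣQ_DR = 44.00 L/s, peak = 13.0 L/s.
Runoff depth d = ΣQ_DR·Δt / A = 44.00 × 7200 / (1.58 ha) = 20.05 mm.
The 1-cm UH is the DRH scaled by (10 mm)/d, so U_p = 13.0 × 10/20.05 = 6.48 L/s.

U_p ≈ 6.48 L/s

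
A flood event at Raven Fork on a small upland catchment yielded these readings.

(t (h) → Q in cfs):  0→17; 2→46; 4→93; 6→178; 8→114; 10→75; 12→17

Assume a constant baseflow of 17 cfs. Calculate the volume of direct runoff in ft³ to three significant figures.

Direct-runoff ordinates (Q − Q_b): 0.0, 29.0, 76.0, 161.0, 97.0, 58.0, 0.0 cfs.
ΣQ_DR = 421.0 cfs.
With Δt = 2 h = 7200 s, V = ΣQ_DR · Δt = 421.0 × 7200 = 3.03 × 10^6 ft³.

V ≈ 3.03 × 10^6 ft³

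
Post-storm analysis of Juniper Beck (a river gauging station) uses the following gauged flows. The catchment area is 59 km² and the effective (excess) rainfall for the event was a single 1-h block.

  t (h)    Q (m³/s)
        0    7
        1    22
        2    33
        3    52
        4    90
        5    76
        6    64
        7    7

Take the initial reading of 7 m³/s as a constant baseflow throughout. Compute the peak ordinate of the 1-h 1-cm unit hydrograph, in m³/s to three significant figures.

Direct runoff: 0.0, 15.0, 26.0, 45.0, 83.0, 69.0, 57.0, 0.0 m³/s; ΣQ_DR = 295.0 m³/s, peak = 83.0 m³/s.
Runoff depth d = ΣQ_DR·Δt / A = 295.0 × 3600 / (59 km²) = 18.00 mm.
The 1-cm UH is the DRH scaled by (10 mm)/d, so U_p = 83.0 × 10/18.00 = 46.1 m³/s.

U_p ≈ 46.1 m³/s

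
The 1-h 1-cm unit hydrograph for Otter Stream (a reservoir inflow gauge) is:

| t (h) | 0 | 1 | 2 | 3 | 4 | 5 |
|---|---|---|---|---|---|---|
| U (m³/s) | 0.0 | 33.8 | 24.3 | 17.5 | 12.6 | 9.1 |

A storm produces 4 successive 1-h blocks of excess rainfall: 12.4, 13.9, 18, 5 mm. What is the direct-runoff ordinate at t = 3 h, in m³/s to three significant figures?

Q ≈ 116 m³/s

By discrete convolution, Q_j = Σ (P_i / 10 mm) · U_{j−i}.
At t = 3 h (j=3): Q = (12.4/10)·17.5 + (13.9/10)·24.3 + (18/10)·33.8 + (5/10)·0.0 = 116 m³/s.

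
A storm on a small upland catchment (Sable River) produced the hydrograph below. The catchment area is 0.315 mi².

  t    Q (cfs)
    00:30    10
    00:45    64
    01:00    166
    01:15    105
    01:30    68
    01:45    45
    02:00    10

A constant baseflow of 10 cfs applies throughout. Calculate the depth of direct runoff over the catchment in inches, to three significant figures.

d ≈ 0.489 in

Direct runoff: 0.0, 54.0, 156.0, 95.0, 58.0, 35.0, 0.0 cfs; ΣQ_DR = 398.0 cfs.
V = ΣQ_DR · Δt = 398.0 × 900 s = 3.582 × 10^5 ft³.
Over A = 0.315 mi², depth = V / A = 0.489 in.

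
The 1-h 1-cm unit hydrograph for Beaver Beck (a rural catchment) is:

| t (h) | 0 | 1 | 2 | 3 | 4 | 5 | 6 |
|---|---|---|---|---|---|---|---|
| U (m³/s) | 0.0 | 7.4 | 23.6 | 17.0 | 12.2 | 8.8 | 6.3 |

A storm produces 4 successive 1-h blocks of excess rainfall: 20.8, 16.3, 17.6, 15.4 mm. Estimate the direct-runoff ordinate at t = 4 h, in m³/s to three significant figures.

By discrete convolution, Q_j = Σ (P_i / 10 mm) · U_{j−i}.
At t = 4 h (j=4): Q = (20.8/10)·12.2 + (16.3/10)·17.0 + (17.6/10)·23.6 + (15.4/10)·7.4 = 106 m³/s.

Q ≈ 106 m³/s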